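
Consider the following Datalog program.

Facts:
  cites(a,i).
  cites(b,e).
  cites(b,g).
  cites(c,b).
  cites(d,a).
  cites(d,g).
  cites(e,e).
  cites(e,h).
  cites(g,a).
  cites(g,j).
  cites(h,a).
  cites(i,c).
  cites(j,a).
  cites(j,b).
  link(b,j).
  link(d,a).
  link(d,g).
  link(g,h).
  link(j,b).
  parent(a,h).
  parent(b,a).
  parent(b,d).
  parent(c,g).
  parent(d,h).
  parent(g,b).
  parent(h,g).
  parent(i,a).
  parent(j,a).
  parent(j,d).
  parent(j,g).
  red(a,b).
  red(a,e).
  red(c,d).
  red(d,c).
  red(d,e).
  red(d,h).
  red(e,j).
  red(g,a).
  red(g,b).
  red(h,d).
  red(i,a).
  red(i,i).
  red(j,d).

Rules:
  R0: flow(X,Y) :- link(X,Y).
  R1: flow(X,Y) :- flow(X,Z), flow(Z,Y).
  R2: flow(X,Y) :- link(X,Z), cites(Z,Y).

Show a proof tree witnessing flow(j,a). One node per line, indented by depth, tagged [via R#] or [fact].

round 1: derive flow(b,j) via R0 from link(b,j)
round 1: derive flow(d,a) via R0 from link(d,a)
round 1: derive flow(d,g) via R0 from link(d,g)
round 1: derive flow(g,h) via R0 from link(g,h)
round 1: derive flow(j,b) via R0 from link(j,b)
round 1: derive flow(b,a) via R2 from link(b,j), cites(j,a)
round 1: derive flow(b,b) via R2 from link(b,j), cites(j,b)
round 1: derive flow(d,i) via R2 from link(d,a), cites(a,i)
round 1: derive flow(d,j) via R2 from link(d,g), cites(g,j)
round 1: derive flow(g,a) via R2 from link(g,h), cites(h,a)
round 1: derive flow(j,e) via R2 from link(j,b), cites(b,e)
round 1: derive flow(j,g) via R2 from link(j,b), cites(b,g)
round 2: derive flow(b,e) via R1 from flow(b,j), flow(j,e)
round 2: derive flow(b,g) via R1 from flow(b,j), flow(j,g)
round 2: derive flow(d,b) via R1 from flow(d,j), flow(j,b)
round 2: derive flow(d,e) via R1 from flow(d,j), flow(j,e)
round 2: derive flow(d,h) via R1 from flow(d,g), flow(g,h)
round 2: derive flow(j,a) via R1 from flow(j,b), flow(b,a)
round 2: derive flow(j,h) via R1 from flow(j,g), flow(g,h)
round 2: derive flow(j,j) via R1 from flow(j,b), flow(b,j)
round 3: derive flow(b,h) via R1 from flow(b,g), flow(g,h)

flow(j,a)  [via R1]
  flow(j,b)  [via R0]
    link(j,b)  [fact]
  flow(b,a)  [via R2]
    link(b,j)  [fact]
    cites(j,a)  [fact]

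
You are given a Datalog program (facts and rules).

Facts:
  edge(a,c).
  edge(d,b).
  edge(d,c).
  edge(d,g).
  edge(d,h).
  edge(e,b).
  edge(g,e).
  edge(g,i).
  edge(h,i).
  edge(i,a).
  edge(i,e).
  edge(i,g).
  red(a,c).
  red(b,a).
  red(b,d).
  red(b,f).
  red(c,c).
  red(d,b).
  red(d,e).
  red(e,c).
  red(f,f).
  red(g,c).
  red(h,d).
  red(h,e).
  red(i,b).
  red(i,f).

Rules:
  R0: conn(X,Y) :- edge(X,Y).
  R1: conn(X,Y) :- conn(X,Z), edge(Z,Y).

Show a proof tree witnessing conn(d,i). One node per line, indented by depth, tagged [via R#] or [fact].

round 1: derive conn(a,c) via R0 from edge(a,c)
round 1: derive conn(d,b) via R0 from edge(d,b)
round 1: derive conn(d,c) via R0 from edge(d,c)
round 1: derive conn(d,g) via R0 from edge(d,g)
round 1: derive conn(d,h) via R0 from edge(d,h)
round 1: derive conn(e,b) via R0 from edge(e,b)
round 1: derive conn(g,e) via R0 from edge(g,e)
round 1: derive conn(g,i) via R0 from edge(g,i)
round 1: derive conn(h,i) via R0 from edge(h,i)
round 1: derive conn(i,a) via R0 from edge(i,a)
round 1: derive conn(i,e) via R0 from edge(i,e)
round 1: derive conn(i,g) via R0 from edge(i,g)
round 2: derive conn(d,e) via R1 from conn(d,g), edge(g,e)
round 2: derive conn(d,i) via R1 from conn(d,g), edge(g,i)
round 2: derive conn(g,a) via R1 from conn(g,i), edge(i,a)
round 2: derive conn(g,b) via R1 from conn(g,e), edge(e,b)
round 2: derive conn(g,g) via R1 from conn(g,i), edge(i,g)
round 2: derive conn(h,a) via R1 from conn(h,i), edge(i,a)
round 2: derive conn(h,e) via R1 from conn(h,i), edge(i,e)
round 2: derive conn(h,g) via R1 from conn(h,i), edge(i,g)
round 2: derive conn(i,b) via R1 from conn(i,e), edge(e,b)
round 2: derive conn(i,c) via R1 from conn(i,a), edge(a,c)
round 2: derive conn(i,i) via R1 from conn(i,g), edge(g,i)
round 3: derive conn(d,a) via R1 from conn(d,i), edge(i,a)
round 3: derive conn(g,c) via R1 from conn(g,a), edge(a,c)
round 3: derive conn(h,b) via R1 from conn(h,e), edge(e,b)
round 3: derive conn(h,c) via R1 from conn(h,a), edge(a,c)

conn(d,i)  [via R1]
  conn(d,g)  [via R0]
    edge(d,g)  [fact]
  edge(g,i)  [fact]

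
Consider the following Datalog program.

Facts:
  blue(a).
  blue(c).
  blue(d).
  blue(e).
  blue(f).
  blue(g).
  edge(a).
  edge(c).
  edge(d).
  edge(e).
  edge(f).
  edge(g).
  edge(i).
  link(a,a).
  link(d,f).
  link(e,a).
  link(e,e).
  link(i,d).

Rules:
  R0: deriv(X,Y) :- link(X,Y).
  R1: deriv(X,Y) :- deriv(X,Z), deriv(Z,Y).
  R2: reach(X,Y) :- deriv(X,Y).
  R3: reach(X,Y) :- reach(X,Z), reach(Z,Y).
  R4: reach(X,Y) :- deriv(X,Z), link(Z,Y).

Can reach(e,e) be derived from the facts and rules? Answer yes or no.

round 1: derive deriv(a,a) via R0 from link(a,a)
round 1: derive deriv(d,f) via R0 from link(d,f)
round 1: derive deriv(e,a) via R0 from link(e,a)
round 1: derive deriv(e,e) via R0 from link(e,e)
round 1: derive deriv(i,d) via R0 from link(i,d)
round 2: derive deriv(i,f) via R1 from deriv(i,d), deriv(d,f)
round 2: derive reach(a,a) via R2 from deriv(a,a)
round 2: derive reach(d,f) via R2 from deriv(d,f)
round 2: derive reach(e,a) via R2 from deriv(e,a)
round 2: derive reach(e,e) via R2 from deriv(e,e)
round 2: derive reach(i,d) via R2 from deriv(i,d)
round 2: derive reach(i,f) via R4 from deriv(i,d), link(d,f)

yes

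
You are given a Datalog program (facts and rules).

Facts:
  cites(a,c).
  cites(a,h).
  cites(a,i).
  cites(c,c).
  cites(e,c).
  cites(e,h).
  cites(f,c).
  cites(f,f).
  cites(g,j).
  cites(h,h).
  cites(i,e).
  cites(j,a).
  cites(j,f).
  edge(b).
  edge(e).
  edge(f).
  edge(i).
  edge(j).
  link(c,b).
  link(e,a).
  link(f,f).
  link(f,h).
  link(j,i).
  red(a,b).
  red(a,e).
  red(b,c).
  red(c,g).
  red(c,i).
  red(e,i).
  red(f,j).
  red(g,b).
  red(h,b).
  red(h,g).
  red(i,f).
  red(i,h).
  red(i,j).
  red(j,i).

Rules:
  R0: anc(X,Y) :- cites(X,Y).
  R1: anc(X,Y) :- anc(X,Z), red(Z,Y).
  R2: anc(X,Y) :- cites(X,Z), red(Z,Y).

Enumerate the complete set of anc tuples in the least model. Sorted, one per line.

anc(a,b)
anc(a,c)
anc(a,f)
anc(a,g)
anc(a,h)
anc(a,i)
anc(a,j)
anc(c,b)
anc(c,c)
anc(c,f)
anc(c,g)
anc(c,h)
anc(c,i)
anc(c,j)
anc(e,b)
anc(e,c)
anc(e,f)
anc(e,g)
anc(e,h)
anc(e,i)
anc(e,j)
anc(f,b)
anc(f,c)
anc(f,f)
anc(f,g)
anc(f,h)
anc(f,i)
anc(f,j)
anc(g,b)
anc(g,c)
anc(g,f)
anc(g,g)
anc(g,h)
anc(g,i)
anc(g,j)
anc(h,b)
anc(h,c)
anc(h,f)
anc(h,g)
anc(h,h)
anc(h,i)
anc(h,j)
anc(i,b)
anc(i,c)
anc(i,e)
anc(i,f)
anc(i,g)
anc(i,h)
anc(i,i)
anc(i,j)
anc(j,a)
anc(j,b)
anc(j,c)
anc(j,e)
anc(j,f)
anc(j,g)
anc(j,h)
anc(j,i)
anc(j,j)

round 1: derive anc(a,c) via R0 from cites(a,c)
round 1: derive anc(a,h) via R0 from cites(a,h)
round 1: derive anc(a,i) via R0 from cites(a,i)
round 1: derive anc(c,c) via R0 from cites(c,c)
round 1: derive anc(e,c) via R0 from cites(e,c)
round 1: derive anc(e,h) via R0 from cites(e,h)
round 1: derive anc(f,c) via R0 from cites(f,c)
round 1: derive anc(f,f) via R0 from cites(f,f)
round 1: derive anc(g,j) via R0 from cites(g,j)
round 1: derive anc(h,h) via R0 from cites(h,h)
round 1: derive anc(i,e) via R0 from cites(i,e)
round 1: derive anc(j,a) via R0 from cites(j,a)
round 1: derive anc(j,f) via R0 from cites(j,f)
round 1: derive anc(a,b) via R2 from cites(a,h), red(h,b)
round 1: derive anc(a,f) via R2 from cites(a,i), red(i,f)
round 1: derive anc(a,g) via R2 from cites(a,c), red(c,g)
round 1: derive anc(a,j) via R2 from cites(a,i), red(i,j)
round 1: derive anc(c,g) via R2 from cites(c,c), red(c,g)
round 1: derive anc(c,i) via R2 from cites(c,c), red(c,i)
round 1: derive anc(e,b) via R2 from cites(e,h), red(h,b)
round 1: derive anc(e,g) via R2 from cites(e,c), red(c,g)
round 1: derive anc(e,i) via R2 from cites(e,c), red(c,i)
round 1: derive anc(f,g) via R2 from cites(f,c), red(c,g)
round 1: derive anc(f,i) via R2 from cites(f,c), red(c,i)
round 1: derive anc(f,j) via R2 from cites(f,f), red(f,j)
round 1: derive anc(g,i) via R2 from cites(g,j), red(j,i)
round 1: derive anc(h,b) via R2 from cites(h,h), red(h,b)
round 1: derive anc(h,g) via R2 from cites(h,h), red(h,g)
round 1: derive anc(i,i) via R2 from cites(i,e), red(e,i)
round 1: derive anc(j,b) via R2 from cites(j,a), red(a,b)
round 1: derive anc(j,e) via R2 from cites(j,a), red(a,e)
round 1: derive anc(j,j) via R2 from cites(j,f), red(f,j)
round 2: derive anc(c,b) via R1 from anc(c,g), red(g,b)
round 2: derive anc(c,f) via R1 from anc(c,i), red(i,f)
round 2: derive anc(c,h) via R1 from anc(c,i), red(i,h)
round 2: derive anc(c,j) via R1 from anc(c,i), red(i,j)
round 2: derive anc(e,f) via R1 from anc(e,i), red(i,f)
round 2: derive anc(e,j) via R1 from anc(e,i), red(i,j)
round 2: derive anc(f,b) via R1 from anc(f,g), red(g,b)
round 2: derive anc(f,h) via R1 from anc(f,i), red(i,h)
round 2: derive anc(g,f) via R1 from anc(g,i), red(i,f)
round 2: derive anc(g,h) via R1 from anc(g,i), red(i,h)
round 2: derive anc(h,c) via R1 from anc(h,b), red(b,c)
round 2: derive anc(i,f) via R1 from anc(i,i), red(i,f)
round 2: derive anc(i,h) via R1 from anc(i,i), red(i,h)
round 2: derive anc(i,j) via R1 from anc(i,i), red(i,j)
round 2: derive anc(j,c) via R1 from anc(j,b), red(b,c)
round 2: derive anc(j,i) via R1 from anc(j,e), red(e,i)
round 3: derive anc(g,b) via R1 from anc(g,h), red(h,b)
round 3: derive anc(g,g) via R1 from anc(g,h), red(h,g)
round 3: derive anc(h,i) via R1 from anc(h,c), red(c,i)
round 3: derive anc(i,b) via R1 from anc(i,h), red(h,b)
round 3: derive anc(i,g) via R1 from anc(i,h), red(h,g)
round 3: derive anc(j,g) via R1 from anc(j,c), red(c,g)
round 3: derive anc(j,h) via R1 from anc(j,i), red(i,h)
round 4: derive anc(g,c) via R1 from anc(g,b), red(b,c)
round 4: derive anc(h,f) via R1 from anc(h,i), red(i,f)
round 4: derive anc(h,j) via R1 from anc(h,i), red(i,j)
round 4: derive anc(i,c) via R1 from anc(i,b), red(b,c)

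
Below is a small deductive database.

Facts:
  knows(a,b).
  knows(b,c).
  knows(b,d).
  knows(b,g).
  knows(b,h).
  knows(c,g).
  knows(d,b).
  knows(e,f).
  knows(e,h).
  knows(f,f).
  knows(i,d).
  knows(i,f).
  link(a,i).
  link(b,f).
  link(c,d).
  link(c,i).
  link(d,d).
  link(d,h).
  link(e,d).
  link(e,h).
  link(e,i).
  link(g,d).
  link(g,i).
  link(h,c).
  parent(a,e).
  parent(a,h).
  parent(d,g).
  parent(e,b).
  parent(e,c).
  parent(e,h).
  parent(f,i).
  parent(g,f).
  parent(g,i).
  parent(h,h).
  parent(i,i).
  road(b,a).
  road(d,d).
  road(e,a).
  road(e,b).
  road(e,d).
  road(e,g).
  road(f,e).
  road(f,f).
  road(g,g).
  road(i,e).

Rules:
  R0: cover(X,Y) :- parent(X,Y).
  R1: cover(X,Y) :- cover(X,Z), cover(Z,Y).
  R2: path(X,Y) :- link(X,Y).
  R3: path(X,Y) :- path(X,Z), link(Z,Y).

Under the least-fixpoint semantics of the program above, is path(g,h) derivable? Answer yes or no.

round 1: derive path(a,i) via R2 from link(a,i)
round 1: derive path(b,f) via R2 from link(b,f)
round 1: derive path(c,d) via R2 from link(c,d)
round 1: derive path(c,i) via R2 from link(c,i)
round 1: derive path(d,d) via R2 from link(d,d)
round 1: derive path(d,h) via R2 from link(d,h)
round 1: derive path(e,d) via R2 from link(e,d)
round 1: derive path(e,h) via R2 from link(e,h)
round 1: derive path(e,i) via R2 from link(e,i)
round 1: derive path(g,d) via R2 from link(g,d)
round 1: derive path(g,i) via R2 from link(g,i)
round 1: derive path(h,c) via R2 from link(h,c)
round 2: derive path(c,h) via R3 from path(c,d), link(d,h)
round 2: derive path(d,c) via R3 from path(d,h), link(h,c)
round 2: derive path(e,c) via R3 from path(e,h), link(h,c)
round 2: derive path(g,h) via R3 from path(g,d), link(d,h)
round 2: derive path(h,d) via R3 from path(h,c), link(c,d)
round 2: derive path(h,i) via R3 from path(h,c), link(c,i)
round 3: derive path(c,c) via R3 from path(c,h), link(h,c)
round 3: derive path(d,i) via R3 from path(d,c), link(c,i)
round 3: derive path(g,c) via R3 from path(g,h), link(h,c)
round 3: derive path(h,h) via R3 from path(h,d), link(d,h)

yes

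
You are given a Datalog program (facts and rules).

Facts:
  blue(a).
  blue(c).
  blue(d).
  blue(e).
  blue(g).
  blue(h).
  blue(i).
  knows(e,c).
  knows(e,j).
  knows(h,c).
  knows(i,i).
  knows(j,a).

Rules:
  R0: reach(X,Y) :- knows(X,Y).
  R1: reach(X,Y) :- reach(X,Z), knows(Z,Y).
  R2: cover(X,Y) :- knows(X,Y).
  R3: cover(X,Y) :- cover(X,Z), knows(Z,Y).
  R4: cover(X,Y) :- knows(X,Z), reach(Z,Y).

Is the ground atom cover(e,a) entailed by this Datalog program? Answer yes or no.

yes

round 1: derive reach(e,c) via R0 from knows(e,c)
round 1: derive reach(e,j) via R0 from knows(e,j)
round 1: derive reach(h,c) via R0 from knows(h,c)
round 1: derive reach(i,i) via R0 from knows(i,i)
round 1: derive reach(j,a) via R0 from knows(j,a)
round 1: derive cover(e,c) via R2 from knows(e,c)
round 1: derive cover(e,j) via R2 from knows(e,j)
round 1: derive cover(h,c) via R2 from knows(h,c)
round 1: derive cover(i,i) via R2 from knows(i,i)
round 1: derive cover(j,a) via R2 from knows(j,a)
round 2: derive reach(e,a) via R1 from reach(e,j), knows(j,a)
round 2: derive cover(e,a) via R3 from cover(e,j), knows(j,a)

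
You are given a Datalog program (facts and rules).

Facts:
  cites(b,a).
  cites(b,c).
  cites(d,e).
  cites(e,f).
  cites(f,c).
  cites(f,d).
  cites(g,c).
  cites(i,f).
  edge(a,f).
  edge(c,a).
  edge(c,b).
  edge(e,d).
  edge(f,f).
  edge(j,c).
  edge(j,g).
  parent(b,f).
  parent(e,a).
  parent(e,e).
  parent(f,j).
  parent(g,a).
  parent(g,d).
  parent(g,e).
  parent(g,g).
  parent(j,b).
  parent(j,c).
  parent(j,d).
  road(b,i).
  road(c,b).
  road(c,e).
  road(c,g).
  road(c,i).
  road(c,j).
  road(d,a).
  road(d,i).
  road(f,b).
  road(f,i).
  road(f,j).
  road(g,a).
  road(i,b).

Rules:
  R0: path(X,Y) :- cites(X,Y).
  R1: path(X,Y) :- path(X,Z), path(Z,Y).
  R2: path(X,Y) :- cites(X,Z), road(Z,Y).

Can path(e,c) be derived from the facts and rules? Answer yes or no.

round 1: derive path(b,a) via R0 from cites(b,a)
round 1: derive path(b,c) via R0 from cites(b,c)
round 1: derive path(d,e) via R0 from cites(d,e)
round 1: derive path(e,f) via R0 from cites(e,f)
round 1: derive path(f,c) via R0 from cites(f,c)
round 1: derive path(f,d) via R0 from cites(f,d)
round 1: derive path(g,c) via R0 from cites(g,c)
round 1: derive path(i,f) via R0 from cites(i,f)
round 1: derive path(b,b) via R2 from cites(b,c), road(c,b)
round 1: derive path(b,e) via R2 from cites(b,c), road(c,e)
round 1: derive path(b,g) via R2 from cites(b,c), road(c,g)
round 1: derive path(b,i) via R2 from cites(b,c), road(c,i)
round 1: derive path(b,j) via R2 from cites(b,c), road(c,j)
round 1: derive path(e,b) via R2 from cites(e,f), road(f,b)
round 1: derive path(e,i) via R2 from cites(e,f), road(f,i)
round 1: derive path(e,j) via R2 from cites(e,f), road(f,j)
round 1: derive path(f,a) via R2 from cites(f,d), road(d,a)
round 1: derive path(f,b) via R2 from cites(f,c), road(c,b)
round 1: derive path(f,e) via R2 from cites(f,c), road(c,e)
round 1: derive path(f,g) via R2 from cites(f,c), road(c,g)
round 1: derive path(f,i) via R2 from cites(f,c), road(c,i)
round 1: derive path(f,j) via R2 from cites(f,c), road(c,j)
round 1: derive path(g,b) via R2 from cites(g,c), road(c,b)
round 1: derive path(g,e) via R2 from cites(g,c), road(c,e)
round 1: derive path(g,g) via R2 from cites(g,c), road(c,g)
round 1: derive path(g,i) via R2 from cites(g,c), road(c,i)
round 1: derive path(g,j) via R2 from cites(g,c), road(c,j)
round 1: derive path(i,b) via R2 from cites(i,f), road(f,b)
round 1: derive path(i,i) via R2 from cites(i,f), road(f,i)
round 1: derive path(i,j) via R2 from cites(i,f), road(f,j)
round 2: derive path(b,f) via R1 from path(b,e), path(e,f)
round 2: derive path(d,b) via R1 from path(d,e), path(e,b)
round 2: derive path(d,f) via R1 from path(d,e), path(e,f)
round 2: derive path(d,i) via R1 from path(d,e), path(e,i)
round 2: derive path(d,j) via R1 from path(d,e), path(e,j)
round 2: derive path(e,a) via R1 from path(e,b), path(b,a)
round 2: derive path(e,c) via R1 from path(e,b), path(b,c)
round 2: derive path(e,d) via R1 from path(e,f), path(f,d)
round 2: derive path(e,e) via R1 from path(e,b), path(b,e)
round 2: derive path(e,g) via R1 from path(e,b), path(b,g)
round 2: derive path(f,f) via R1 from path(f,e), path(e,f)
round 2: derive path(g,a) via R1 from path(g,b), path(b,a)
round 2: derive path(g,f) via R1 from path(g,e), path(e,f)
round 2: derive path(i,a) via R1 from path(i,b), path(b,a)
round 2: derive path(i,c) via R1 from path(i,b), path(b,c)
round 2: derive path(i,d) via R1 from path(i,f), path(f,d)
round 2: derive path(i,e) via R1 from path(i,b), path(b,e)
round 2: derive path(i,g) via R1 from path(i,b), path(b,g)
round 3: derive path(b,d) via R1 from path(b,e), path(e,d)
round 3: derive path(d,a) via R1 from path(d,b), path(b,a)
round 3: derive path(d,c) via R1 from path(d,b), path(b,c)
round 3: derive path(d,d) via R1 from path(d,e), path(e,d)
round 3: derive path(d,g) via R1 from path(d,b), path(b,g)
round 3: derive path(g,d) via R1 from path(g,e), path(e,d)

yes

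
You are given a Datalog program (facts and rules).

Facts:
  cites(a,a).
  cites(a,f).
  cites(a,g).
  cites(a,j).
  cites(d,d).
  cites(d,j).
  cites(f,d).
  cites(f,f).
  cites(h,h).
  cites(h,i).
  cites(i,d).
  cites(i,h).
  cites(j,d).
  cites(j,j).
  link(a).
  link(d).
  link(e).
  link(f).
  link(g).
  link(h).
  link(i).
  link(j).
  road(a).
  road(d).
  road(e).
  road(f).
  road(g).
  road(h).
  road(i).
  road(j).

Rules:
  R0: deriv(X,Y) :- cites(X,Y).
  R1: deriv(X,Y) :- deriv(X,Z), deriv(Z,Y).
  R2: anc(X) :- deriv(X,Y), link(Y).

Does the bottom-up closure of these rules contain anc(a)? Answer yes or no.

round 1: derive deriv(a,a) via R0 from cites(a,a)
round 1: derive deriv(a,f) via R0 from cites(a,f)
round 1: derive deriv(a,g) via R0 from cites(a,g)
round 1: derive deriv(a,j) via R0 from cites(a,j)
round 1: derive deriv(d,d) via R0 from cites(d,d)
round 1: derive deriv(d,j) via R0 from cites(d,j)
round 1: derive deriv(f,d) via R0 from cites(f,d)
round 1: derive deriv(f,f) via R0 from cites(f,f)
round 1: derive deriv(h,h) via R0 from cites(h,h)
round 1: derive deriv(h,i) via R0 from cites(h,i)
round 1: derive deriv(i,d) via R0 from cites(i,d)
round 1: derive deriv(i,h) via R0 from cites(i,h)
round 1: derive deriv(j,d) via R0 from cites(j,d)
round 1: derive deriv(j,j) via R0 from cites(j,j)
round 2: derive deriv(a,d) via R1 from deriv(a,f), deriv(f,d)
round 2: derive deriv(f,j) via R1 from deriv(f,d), deriv(d,j)
round 2: derive deriv(h,d) via R1 from deriv(h,i), deriv(i,d)
round 2: derive deriv(i,i) via R1 from deriv(i,h), deriv(h,i)
round 2: derive deriv(i,j) via R1 from deriv(i,d), deriv(d,j)
round 2: derive anc(a) via R2 from deriv(a,a), link(a)
round 2: derive anc(d) via R2 from deriv(d,d), link(d)
round 2: derive anc(f) via R2 from deriv(f,d), link(d)
round 2: derive anc(h) via R2 from deriv(h,h), link(h)
round 2: derive anc(i) via R2 from deriv(i,d), link(d)
round 2: derive anc(j) via R2 from deriv(j,d), link(d)
round 3: derive deriv(h,j) via R1 from deriv(h,d), deriv(d,j)

yes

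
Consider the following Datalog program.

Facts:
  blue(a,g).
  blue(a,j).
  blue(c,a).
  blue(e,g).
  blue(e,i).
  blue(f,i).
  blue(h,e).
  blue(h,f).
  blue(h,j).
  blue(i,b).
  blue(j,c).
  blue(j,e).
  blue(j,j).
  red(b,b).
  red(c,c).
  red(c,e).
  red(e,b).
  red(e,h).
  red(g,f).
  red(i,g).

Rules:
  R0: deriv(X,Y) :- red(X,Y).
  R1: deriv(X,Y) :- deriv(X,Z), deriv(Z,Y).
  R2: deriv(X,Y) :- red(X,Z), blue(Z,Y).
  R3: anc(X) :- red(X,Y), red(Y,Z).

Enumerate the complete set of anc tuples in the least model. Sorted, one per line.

anc(b)
anc(c)
anc(e)
anc(i)

round 1: derive anc(b) via R3 from red(b,b), red(b,b)
round 1: derive anc(c) via R3 from red(c,c), red(c,c)
round 1: derive anc(e) via R3 from red(e,b), red(b,b)
round 1: derive anc(i) via R3 from red(i,g), red(g,f)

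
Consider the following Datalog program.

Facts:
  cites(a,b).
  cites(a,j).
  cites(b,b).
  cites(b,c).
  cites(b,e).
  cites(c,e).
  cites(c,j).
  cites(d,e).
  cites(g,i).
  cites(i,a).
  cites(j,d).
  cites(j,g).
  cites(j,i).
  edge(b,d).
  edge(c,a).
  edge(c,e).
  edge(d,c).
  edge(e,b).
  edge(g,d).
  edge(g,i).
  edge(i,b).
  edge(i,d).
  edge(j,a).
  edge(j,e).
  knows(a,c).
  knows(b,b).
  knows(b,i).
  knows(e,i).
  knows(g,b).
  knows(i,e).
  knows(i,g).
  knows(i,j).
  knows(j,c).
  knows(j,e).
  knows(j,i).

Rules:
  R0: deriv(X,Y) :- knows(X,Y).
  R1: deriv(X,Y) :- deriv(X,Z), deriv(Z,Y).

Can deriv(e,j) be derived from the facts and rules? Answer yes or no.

round 1: derive deriv(a,c) via R0 from knows(a,c)
round 1: derive deriv(b,b) via R0 from knows(b,b)
round 1: derive deriv(b,i) via R0 from knows(b,i)
round 1: derive deriv(e,i) via R0 from knows(e,i)
round 1: derive deriv(g,b) via R0 from knows(g,b)
round 1: derive deriv(i,e) via R0 from knows(i,e)
round 1: derive deriv(i,g) via R0 from knows(i,g)
round 1: derive deriv(i,j) via R0 from knows(i,j)
round 1: derive deriv(j,c) via R0 from knows(j,c)
round 1: derive deriv(j,e) via R0 from knows(j,e)
round 1: derive deriv(j,i) via R0 from knows(j,i)
round 2: derive deriv(b,e) via R1 from deriv(b,i), deriv(i,e)
round 2: derive deriv(b,g) via R1 from deriv(b,i), deriv(i,g)
round 2: derive deriv(b,j) via R1 from deriv(b,i), deriv(i,j)
round 2: derive deriv(e,e) via R1 from deriv(e,i), deriv(i,e)
round 2: derive deriv(e,g) via R1 from deriv(e,i), deriv(i,g)
round 2: derive deriv(e,j) via R1 from deriv(e,i), deriv(i,j)
round 2: derive deriv(g,i) via R1 from deriv(g,b), deriv(b,i)
round 2: derive deriv(i,b) via R1 from deriv(i,g), deriv(g,b)
round 2: derive deriv(i,c) via R1 from deriv(i,j), deriv(j,c)
round 2: derive deriv(i,i) via R1 from deriv(i,e), deriv(e,i)
round 2: derive deriv(j,g) via R1 from deriv(j,i), deriv(i,g)
round 2: derive deriv(j,j) via R1 from deriv(j,i), deriv(i,j)
round 3: derive deriv(b,c) via R1 from deriv(b,i), deriv(i,c)
round 3: derive deriv(e,b) via R1 from deriv(e,g), deriv(g,b)
round 3: derive deriv(e,c) via R1 from deriv(e,i), deriv(i,c)
round 3: derive deriv(g,c) via R1 from deriv(g,i), deriv(i,c)
round 3: derive deriv(g,e) via R1 from deriv(g,b), deriv(b,e)
round 3: derive deriv(g,g) via R1 from deriv(g,b), deriv(b,g)
round 3: derive deriv(g,j) via R1 from deriv(g,b), deriv(b,j)
round 3: derive deriv(j,b) via R1 from deriv(j,g), deriv(g,b)

yes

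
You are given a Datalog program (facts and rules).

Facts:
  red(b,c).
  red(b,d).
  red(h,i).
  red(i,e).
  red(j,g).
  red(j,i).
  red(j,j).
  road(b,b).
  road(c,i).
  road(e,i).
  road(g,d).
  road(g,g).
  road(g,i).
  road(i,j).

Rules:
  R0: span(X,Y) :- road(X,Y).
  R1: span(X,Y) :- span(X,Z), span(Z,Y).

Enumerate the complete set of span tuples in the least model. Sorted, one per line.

round 1: derive span(b,b) via R0 from road(b,b)
round 1: derive span(c,i) via R0 from road(c,i)
round 1: derive span(e,i) via R0 from road(e,i)
round 1: derive span(g,d) via R0 from road(g,d)
round 1: derive span(g,g) via R0 from road(g,g)
round 1: derive span(g,i) via R0 from road(g,i)
round 1: derive span(i,j) via R0 from road(i,j)
round 2: derive span(c,j) via R1 from span(c,i), span(i,j)
round 2: derive span(e,j) via R1 from span(e,i), span(i,j)
round 2: derive span(g,j) via R1 from span(g,i), span(i,j)

span(b,b)
span(c,i)
span(c,j)
span(e,i)
span(e,j)
span(g,d)
span(g,g)
span(g,i)
span(g,j)
span(i,j)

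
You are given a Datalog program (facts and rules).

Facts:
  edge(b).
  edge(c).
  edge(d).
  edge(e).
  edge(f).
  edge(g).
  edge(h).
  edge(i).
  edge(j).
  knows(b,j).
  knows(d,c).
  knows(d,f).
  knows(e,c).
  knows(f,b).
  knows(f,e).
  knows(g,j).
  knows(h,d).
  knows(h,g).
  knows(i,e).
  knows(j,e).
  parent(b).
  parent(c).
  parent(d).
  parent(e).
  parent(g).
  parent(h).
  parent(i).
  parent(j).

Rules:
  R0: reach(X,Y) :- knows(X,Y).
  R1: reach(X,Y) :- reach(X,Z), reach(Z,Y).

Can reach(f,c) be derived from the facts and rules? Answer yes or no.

yes

round 1: derive reach(b,j) via R0 from knows(b,j)
round 1: derive reach(d,c) via R0 from knows(d,c)
round 1: derive reach(d,f) via R0 from knows(d,f)
round 1: derive reach(e,c) via R0 from knows(e,c)
round 1: derive reach(f,b) via R0 from knows(f,b)
round 1: derive reach(f,e) via R0 from knows(f,e)
round 1: derive reach(g,j) via R0 from knows(g,j)
round 1: derive reach(h,d) via R0 from knows(h,d)
round 1: derive reach(h,g) via R0 from knows(h,g)
round 1: derive reach(i,e) via R0 from knows(i,e)
round 1: derive reach(j,e) via R0 from knows(j,e)
round 2: derive reach(b,e) via R1 from reach(b,j), reach(j,e)
round 2: derive reach(d,b) via R1 from reach(d,f), reach(f,b)
round 2: derive reach(d,e) via R1 from reach(d,f), reach(f,e)
round 2: derive reach(f,c) via R1 from reach(f,e), reach(e,c)
round 2: derive reach(f,j) via R1 from reach(f,b), reach(b,j)
round 2: derive reach(g,e) via R1 from reach(g,j), reach(j,e)
round 2: derive reach(h,c) via R1 from reach(h,d), reach(d,c)
round 2: derive reach(h,f) via R1 from reach(h,d), reach(d,f)
round 2: derive reach(h,j) via R1 from reach(h,g), reach(g,j)
round 2: derive reach(i,c) via R1 from reach(i,e), reach(e,c)
round 2: derive reach(j,c) via R1 from reach(j,e), reach(e,c)
round 3: derive reach(b,c) via R1 from reach(b,e), reach(e,c)
round 3: derive reach(d,j) via R1 from reach(d,b), reach(b,j)
round 3: derive reach(g,c) via R1 from reach(g,e), reach(e,c)
round 3: derive reach(h,b) via R1 from reach(h,d), reach(d,b)
round 3: derive reach(h,e) via R1 from reach(h,d), reach(d,e)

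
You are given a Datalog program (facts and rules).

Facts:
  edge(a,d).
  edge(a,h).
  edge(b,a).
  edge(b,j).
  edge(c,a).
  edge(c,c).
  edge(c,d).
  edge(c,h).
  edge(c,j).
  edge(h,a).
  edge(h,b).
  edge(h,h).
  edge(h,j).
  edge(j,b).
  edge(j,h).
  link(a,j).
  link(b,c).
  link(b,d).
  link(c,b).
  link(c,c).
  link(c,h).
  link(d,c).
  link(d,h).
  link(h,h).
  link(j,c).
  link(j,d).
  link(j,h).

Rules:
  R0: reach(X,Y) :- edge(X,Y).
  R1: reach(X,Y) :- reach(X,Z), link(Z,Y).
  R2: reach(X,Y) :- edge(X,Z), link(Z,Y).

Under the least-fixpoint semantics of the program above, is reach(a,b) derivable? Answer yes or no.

round 1: derive reach(a,d) via R0 from edge(a,d)
round 1: derive reach(a,h) via R0 from edge(a,h)
round 1: derive reach(b,a) via R0 from edge(b,a)
round 1: derive reach(b,j) via R0 from edge(b,j)
round 1: derive reach(c,a) via R0 from edge(c,a)
round 1: derive reach(c,c) via R0 from edge(c,c)
round 1: derive reach(c,d) via R0 from edge(c,d)
round 1: derive reach(c,h) via R0 from edge(c,h)
round 1: derive reach(c,j) via R0 from edge(c,j)
round 1: derive reach(h,a) via R0 from edge(h,a)
round 1: derive reach(h,b) via R0 from edge(h,b)
round 1: derive reach(h,h) via R0 from edge(h,h)
round 1: derive reach(h,j) via R0 from edge(h,j)
round 1: derive reach(j,b) via R0 from edge(j,b)
round 1: derive reach(j,h) via R0 from edge(j,h)
round 1: derive reach(a,c) via R2 from edge(a,d), link(d,c)
round 1: derive reach(b,c) via R2 from edge(b,j), link(j,c)
round 1: derive reach(b,d) via R2 from edge(b,j), link(j,d)
round 1: derive reach(b,h) via R2 from edge(b,j), link(j,h)
round 1: derive reach(c,b) via R2 from edge(c,c), link(c,b)
round 1: derive reach(h,c) via R2 from edge(h,b), link(b,c)
round 1: derive reach(h,d) via R2 from edge(h,b), link(b,d)
round 1: derive reach(j,c) via R2 from edge(j,b), link(b,c)
round 1: derive reach(j,d) via R2 from edge(j,b), link(b,d)
round 2: derive reach(a,b) via R1 from reach(a,c), link(c,b)
round 2: derive reach(b,b) via R1 from reach(b,c), link(c,b)

yes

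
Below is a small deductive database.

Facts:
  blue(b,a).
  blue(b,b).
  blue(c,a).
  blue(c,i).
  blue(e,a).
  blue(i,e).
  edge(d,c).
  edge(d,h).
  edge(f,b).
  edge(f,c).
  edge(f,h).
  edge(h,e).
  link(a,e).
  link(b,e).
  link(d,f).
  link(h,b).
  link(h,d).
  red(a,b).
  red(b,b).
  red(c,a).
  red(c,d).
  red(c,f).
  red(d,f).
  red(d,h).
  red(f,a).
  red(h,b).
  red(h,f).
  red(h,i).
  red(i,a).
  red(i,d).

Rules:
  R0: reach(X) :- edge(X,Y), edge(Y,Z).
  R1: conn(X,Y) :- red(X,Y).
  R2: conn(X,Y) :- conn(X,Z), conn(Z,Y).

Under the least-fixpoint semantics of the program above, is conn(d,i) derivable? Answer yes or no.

round 1: derive conn(a,b) via R1 from red(a,b)
round 1: derive conn(b,b) via R1 from red(b,b)
round 1: derive conn(c,a) via R1 from red(c,a)
round 1: derive conn(c,d) via R1 from red(c,d)
round 1: derive conn(c,f) via R1 from red(c,f)
round 1: derive conn(d,f) via R1 from red(d,f)
round 1: derive conn(d,h) via R1 from red(d,h)
round 1: derive conn(f,a) via R1 from red(f,a)
round 1: derive conn(h,b) via R1 from red(h,b)
round 1: derive conn(h,f) via R1 from red(h,f)
round 1: derive conn(h,i) via R1 from red(h,i)
round 1: derive conn(i,a) via R1 from red(i,a)
round 1: derive conn(i,d) via R1 from red(i,d)
round 2: derive conn(c,b) via R2 from conn(c,a), conn(a,b)
round 2: derive conn(c,h) via R2 from conn(c,d), conn(d,h)
round 2: derive conn(d,a) via R2 from conn(d,f), conn(f,a)
round 2: derive conn(d,b) via R2 from conn(d,h), conn(h,b)
round 2: derive conn(d,i) via R2 from conn(d,h), conn(h,i)
round 2: derive conn(f,b) via R2 from conn(f,a), conn(a,b)
round 2: derive conn(h,a) via R2 from conn(h,f), conn(f,a)
round 2: derive conn(h,d) via R2 from conn(h,i), conn(i,d)
round 2: derive conn(i,b) via R2 from conn(i,a), conn(a,b)
round 2: derive conn(i,f) via R2 from conn(i,d), conn(d,f)
round 2: derive conn(i,h) via R2 from conn(i,d), conn(d,h)
round 3: derive conn(c,i) via R2 from conn(c,d), conn(d,i)
round 3: derive conn(d,d) via R2 from conn(d,h), conn(h,d)
round 3: derive conn(h,h) via R2 from conn(h,d), conn(d,h)
round 3: derive conn(i,i) via R2 from conn(i,d), conn(d,i)

yes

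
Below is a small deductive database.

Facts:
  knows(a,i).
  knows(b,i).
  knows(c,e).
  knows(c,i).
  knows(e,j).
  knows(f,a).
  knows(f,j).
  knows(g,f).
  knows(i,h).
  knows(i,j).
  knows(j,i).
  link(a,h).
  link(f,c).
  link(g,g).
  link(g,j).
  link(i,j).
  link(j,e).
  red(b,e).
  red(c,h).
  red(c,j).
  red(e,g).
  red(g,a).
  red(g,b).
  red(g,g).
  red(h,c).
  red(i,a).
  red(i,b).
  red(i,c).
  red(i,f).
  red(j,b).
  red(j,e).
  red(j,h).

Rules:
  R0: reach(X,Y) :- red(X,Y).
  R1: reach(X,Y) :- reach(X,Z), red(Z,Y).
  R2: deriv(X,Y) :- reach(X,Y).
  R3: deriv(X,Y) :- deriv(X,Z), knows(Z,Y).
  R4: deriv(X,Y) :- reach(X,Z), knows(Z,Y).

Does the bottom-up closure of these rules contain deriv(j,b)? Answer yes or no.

yes

round 1: derive reach(b,e) via R0 from red(b,e)
round 1: derive reach(c,h) via R0 from red(c,h)
round 1: derive reach(c,j) via R0 from red(c,j)
round 1: derive reach(e,g) via R0 from red(e,g)
round 1: derive reach(g,a) via R0 from red(g,a)
round 1: derive reach(g,b) via R0 from red(g,b)
round 1: derive reach(g,g) via R0 from red(g,g)
round 1: derive reach(h,c) via R0 from red(h,c)
round 1: derive reach(i,a) via R0 from red(i,a)
round 1: derive reach(i,b) via R0 from red(i,b)
round 1: derive reach(i,c) via R0 from red(i,c)
round 1: derive reach(i,f) via R0 from red(i,f)
round 1: derive reach(j,b) via R0 from red(j,b)
round 1: derive reach(j,e) via R0 from red(j,e)
round 1: derive reach(j,h) via R0 from red(j,h)
round 2: derive reach(b,g) via R1 from reach(b,e), red(e,g)
round 2: derive reach(c,b) via R1 from reach(c,j), red(j,b)
round 2: derive reach(c,c) via R1 from reach(c,h), red(h,c)
round 2: derive reach(c,e) via R1 from reach(c,j), red(j,e)
round 2: derive reach(e,a) via R1 from reach(e,g), red(g,a)
round 2: derive reach(e,b) via R1 from reach(e,g), red(g,b)
round 2: derive reach(g,e) via R1 from reach(g,b), red(b,e)
round 2: derive reach(h,h) via R1 from reach(h,c), red(c,h)
round 2: derive reach(h,j) via R1 from reach(h,c), red(c,j)
round 2: derive reach(i,e) via R1 from reach(i,b), red(b,e)
round 2: derive reach(i,h) via R1 from reach(i,c), red(c,h)
round 2: derive reach(i,j) via R1 from reach(i,c), red(c,j)
round 2: derive reach(j,c) via R1 from reach(j,h), red(h,c)
round 2: derive reach(j,g) via R1 from reach(j,e), red(e,g)
round 2: derive deriv(b,e) via R2 from reach(b,e)
round 2: derive deriv(c,h) via R2 from reach(c,h)
round 2: derive deriv(c,j) via R2 from reach(c,j)
round 2: derive deriv(e,g) via R2 from reach(e,g)
round 2: derive deriv(g,a) via R2 from reach(g,a)
round 2: derive deriv(g,b) via R2 from reach(g,b)
round 2: derive deriv(g,g) via R2 from reach(g,g)
round 2: derive deriv(h,c) via R2 from reach(h,c)
round 2: derive deriv(i,a) via R2 from reach(i,a)
round 2: derive deriv(i,b) via R2 from reach(i,b)
round 2: derive deriv(i,c) via R2 from reach(i,c)
round 2: derive deriv(i,f) via R2 from reach(i,f)
round 2: derive deriv(j,b) via R2 from reach(j,b)
round 2: derive deriv(j,e) via R2 from reach(j,e)
round 2: derive deriv(j,h) via R2 from reach(j,h)
round 2: derive deriv(b,j) via R4 from reach(b,e), knows(e,j)
round 2: derive deriv(c,i) via R4 from reach(c,j), knows(j,i)
round 2: derive deriv(e,f) via R4 from reach(e,g), knows(g,f)
round 2: derive deriv(g,f) via R4 from reach(g,g), knows(g,f)
round 2: derive deriv(g,i) via R4 from reach(g,a), knows(a,i)
round 2: derive deriv(h,e) via R4 from reach(h,c), knows(c,e)
round 2: derive deriv(h,i) via R4 from reach(h,c), knows(c,i)
round 2: derive deriv(i,e) via R4 from reach(i,c), knows(c,e)
round 2: derive deriv(i,i) via R4 from reach(i,a), knows(a,i)
round 2: derive deriv(i,j) via R4 from reach(i,f), knows(f,j)
round 2: derive deriv(j,i) via R4 from reach(j,b), knows(b,i)
round 2: derive deriv(j,j) via R4 from reach(j,e), knows(e,j)
round 3: derive reach(b,a) via R1 from reach(b,g), red(g,a)
round 3: derive reach(b,b) via R1 from reach(b,g), red(g,b)
round 3: derive reach(c,g) via R1 from reach(c,e), red(e,g)
round 3: derive reach(e,e) via R1 from reach(e,b), red(b,e)
round 3: derive reach(h,b) via R1 from reach(h,j), red(j,b)
round 3: derive reach(h,e) via R1 from reach(h,j), red(j,e)
round 3: derive reach(i,g) via R1 from reach(i,e), red(e,g)
round 3: derive reach(j,a) via R1 from reach(j,g), red(g,a)
round 3: derive reach(j,j) via R1 from reach(j,c), red(c,j)
round 3: derive deriv(b,g) via R2 from reach(b,g)
round 3: derive deriv(c,b) via R2 from reach(c,b)
round 3: derive deriv(c,c) via R2 from reach(c,c)
round 3: derive deriv(c,e) via R2 from reach(c,e)
round 3: derive deriv(e,a) via R2 from reach(e,a)
round 3: derive deriv(e,b) via R2 from reach(e,b)
round 3: derive deriv(g,e) via R2 from reach(g,e)
round 3: derive deriv(h,h) via R2 from reach(h,h)
round 3: derive deriv(h,j) via R2 from reach(h,j)
round 3: derive deriv(i,h) via R2 from reach(i,h)
round 3: derive deriv(j,c) via R2 from reach(j,c)
round 3: derive deriv(j,g) via R2 from reach(j,g)
round 3: derive deriv(b,i) via R3 from deriv(b,j), knows(j,i)
round 3: derive deriv(e,j) via R3 from deriv(e,f), knows(f,j)
round 3: derive deriv(g,h) via R3 from deriv(g,i), knows(i,h)
round 3: derive deriv(g,j) via R3 from deriv(g,f), knows(f,j)
round 3: derive deriv(b,f) via R4 from reach(b,g), knows(g,f)
round 3: derive deriv(e,i) via R4 from reach(e,a), knows(a,i)
round 3: derive deriv(j,f) via R4 from reach(j,g), knows(g,f)
round 4: derive reach(c,a) via R1 from reach(c,g), red(g,a)
round 4: derive reach(h,g) via R1 from reach(h,e), red(e,g)
round 4: derive deriv(b,a) via R2 from reach(b,a)
round 4: derive deriv(b,b) via R2 from reach(b,b)
round 4: derive deriv(c,g) via R2 from reach(c,g)
round 4: derive deriv(e,e) via R2 from reach(e,e)
round 4: derive deriv(h,b) via R2 from reach(h,b)
round 4: derive deriv(i,g) via R2 from reach(i,g)
round 4: derive deriv(j,a) via R2 from reach(j,a)
round 4: derive deriv(b,h) via R3 from deriv(b,i), knows(i,h)
round 4: derive deriv(e,h) via R3 from deriv(e,i), knows(i,h)
round 4: derive deriv(c,f) via R4 from reach(c,g), knows(g,f)
round 5: derive reach(h,a) via R1 from reach(h,g), red(g,a)
round 5: derive deriv(c,a) via R2 from reach(c,a)
round 5: derive deriv(h,g) via R2 from reach(h,g)
round 5: derive deriv(h,f) via R4 from reach(h,g), knows(g,f)
round 6: derive deriv(h,a) via R2 from reach(h,a)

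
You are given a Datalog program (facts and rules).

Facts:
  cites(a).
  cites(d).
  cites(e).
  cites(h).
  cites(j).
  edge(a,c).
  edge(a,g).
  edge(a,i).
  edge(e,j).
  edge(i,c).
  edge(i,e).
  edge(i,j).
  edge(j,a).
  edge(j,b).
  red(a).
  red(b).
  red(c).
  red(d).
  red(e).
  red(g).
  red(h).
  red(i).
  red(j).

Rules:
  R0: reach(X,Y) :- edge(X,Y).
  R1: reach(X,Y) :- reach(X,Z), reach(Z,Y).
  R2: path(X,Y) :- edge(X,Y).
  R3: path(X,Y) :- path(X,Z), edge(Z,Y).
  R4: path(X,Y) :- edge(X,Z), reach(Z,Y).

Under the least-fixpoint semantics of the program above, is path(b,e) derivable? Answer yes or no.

no

round 1: derive reach(a,c) via R0 from edge(a,c)
round 1: derive reach(a,g) via R0 from edge(a,g)
round 1: derive reach(a,i) via R0 from edge(a,i)
round 1: derive reach(e,j) via R0 from edge(e,j)
round 1: derive reach(i,c) via R0 from edge(i,c)
round 1: derive reach(i,e) via R0 from edge(i,e)
round 1: derive reach(i,j) via R0 from edge(i,j)
round 1: derive reach(j,a) via R0 from edge(j,a)
round 1: derive reach(j,b) via R0 from edge(j,b)
round 1: derive path(a,c) via R2 from edge(a,c)
round 1: derive path(a,g) via R2 from edge(a,g)
round 1: derive path(a,i) via R2 from edge(a,i)
round 1: derive path(e,j) via R2 from edge(e,j)
round 1: derive path(i,c) via R2 from edge(i,c)
round 1: derive path(i,e) via R2 from edge(i,e)
round 1: derive path(i,j) via R2 from edge(i,j)
round 1: derive path(j,a) via R2 from edge(j,a)
round 1: derive path(j,b) via R2 from edge(j,b)
round 2: derive reach(a,e) via R1 from reach(a,i), reach(i,e)
round 2: derive reach(a,j) via R1 from reach(a,i), reach(i,j)
round 2: derive reach(e,a) via R1 from reach(e,j), reach(j,a)
round 2: derive reach(e,b) via R1 from reach(e,j), reach(j,b)
round 2: derive reach(i,a) via R1 from reach(i,j), reach(j,a)
round 2: derive reach(i,b) via R1 from reach(i,j), reach(j,b)
round 2: derive reach(j,c) via R1 from reach(j,a), reach(a,c)
round 2: derive reach(j,g) via R1 from reach(j,a), reach(a,g)
round 2: derive reach(j,i) via R1 from reach(j,a), reach(a,i)
round 2: derive path(a,e) via R3 from path(a,i), edge(i,e)
round 2: derive path(a,j) via R3 from path(a,i), edge(i,j)
round 2: derive path(e,a) via R3 from path(e,j), edge(j,a)
round 2: derive path(e,b) via R3 from path(e,j), edge(j,b)
round 2: derive path(i,a) via R3 from path(i,j), edge(j,a)
round 2: derive path(i,b) via R3 from path(i,j), edge(j,b)
round 2: derive path(j,c) via R3 from path(j,a), edge(a,c)
round 2: derive path(j,g) via R3 from path(j,a), edge(a,g)
round 2: derive path(j,i) via R3 from path(j,a), edge(a,i)
round 3: derive reach(a,a) via R1 from reach(a,e), reach(e,a)
round 3: derive reach(a,b) via R1 from reach(a,e), reach(e,b)
round 3: derive reach(e,c) via R1 from reach(e,a), reach(a,c)
round 3: derive reach(e,e) via R1 from reach(e,a), reach(a,e)
round 3: derive reach(e,g) via R1 from reach(e,a), reach(a,g)
round 3: derive reach(e,i) via R1 from reach(e,a), reach(a,i)
round 3: derive reach(i,g) via R1 from reach(i,a), reach(a,g)
round 3: derive reach(i,i) via R1 from reach(i,a), reach(a,i)
round 3: derive reach(j,e) via R1 from reach(j,a), reach(a,e)
round 3: derive reach(j,j) via R1 from reach(j,a), reach(a,j)
round 3: derive path(a,a) via R3 from path(a,j), edge(j,a)
round 3: derive path(a,b) via R3 from path(a,j), edge(j,b)
round 3: derive path(e,c) via R3 from path(e,a), edge(a,c)
round 3: derive path(e,g) via R3 from path(e,a), edge(a,g)
round 3: derive path(e,i) via R3 from path(e,a), edge(a,i)
round 3: derive path(i,g) via R3 from path(i,a), edge(a,g)
round 3: derive path(i,i) via R3 from path(i,a), edge(a,i)
round 3: derive path(j,e) via R3 from path(j,i), edge(i,e)
round 3: derive path(j,j) via R3 from path(j,i), edge(i,j)
round 4: derive path(e,e) via R3 from path(e,i), edge(i,e)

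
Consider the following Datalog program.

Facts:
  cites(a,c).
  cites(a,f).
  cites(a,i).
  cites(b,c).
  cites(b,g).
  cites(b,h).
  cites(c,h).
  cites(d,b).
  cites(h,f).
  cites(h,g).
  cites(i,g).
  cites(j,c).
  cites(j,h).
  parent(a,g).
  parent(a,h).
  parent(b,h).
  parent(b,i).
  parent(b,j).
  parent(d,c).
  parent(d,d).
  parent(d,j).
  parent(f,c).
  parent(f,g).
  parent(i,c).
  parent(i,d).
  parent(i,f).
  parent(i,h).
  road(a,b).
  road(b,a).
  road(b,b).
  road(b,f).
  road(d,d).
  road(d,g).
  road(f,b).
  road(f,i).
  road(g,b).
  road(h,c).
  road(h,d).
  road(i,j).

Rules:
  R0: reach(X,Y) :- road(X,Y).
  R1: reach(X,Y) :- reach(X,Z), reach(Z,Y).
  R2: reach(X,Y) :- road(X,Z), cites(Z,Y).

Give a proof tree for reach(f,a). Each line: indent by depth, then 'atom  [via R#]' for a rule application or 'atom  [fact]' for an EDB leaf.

reach(f,a)  [via R1]
  reach(f,b)  [via R0]
    road(f,b)  [fact]
  reach(b,a)  [via R0]
    road(b,a)  [fact]

round 1: derive reach(a,b) via R0 from road(a,b)
round 1: derive reach(b,a) via R0 from road(b,a)
round 1: derive reach(b,b) via R0 from road(b,b)
round 1: derive reach(b,f) via R0 from road(b,f)
round 1: derive reach(d,d) via R0 from road(d,d)
round 1: derive reach(d,g) via R0 from road(d,g)
round 1: derive reach(f,b) via R0 from road(f,b)
round 1: derive reach(f,i) via R0 from road(f,i)
round 1: derive reach(g,b) via R0 from road(g,b)
round 1: derive reach(h,c) via R0 from road(h,c)
round 1: derive reach(h,d) via R0 from road(h,d)
round 1: derive reach(i,j) via R0 from road(i,j)
round 1: derive reach(a,c) via R2 from road(a,b), cites(b,c)
round 1: derive reach(a,g) via R2 from road(a,b), cites(b,g)
round 1: derive reach(a,h) via R2 from road(a,b), cites(b,h)
round 1: derive reach(b,c) via R2 from road(b,a), cites(a,c)
round 1: derive reach(b,g) via R2 from road(b,b), cites(b,g)
round 1: derive reach(b,h) via R2 from road(b,b), cites(b,h)
round 1: derive reach(b,i) via R2 from road(b,a), cites(a,i)
round 1: derive reach(d,b) via R2 from road(d,d), cites(d,b)
round 1: derive reach(f,c) via R2 from road(f,b), cites(b,c)
round 1: derive reach(f,g) via R2 from road(f,b), cites(b,g)
round 1: derive reach(f,h) via R2 from road(f,b), cites(b,h)
round 1: derive reach(g,c) via R2 from road(g,b), cites(b,c)
round 1: derive reach(g,g) via R2 from road(g,b), cites(b,g)
round 1: derive reach(g,h) via R2 from road(g,b), cites(b,h)
round 1: derive reach(h,b) via R2 from road(h,d), cites(d,b)
round 1: derive reach(h,h) via R2 from road(h,c), cites(c,h)
round 1: derive reach(i,c) via R2 from road(i,j), cites(j,c)
round 1: derive reach(i,h) via R2 from road(i,j), cites(j,h)
round 2: derive reach(a,a) via R1 from reach(a,b), reach(b,a)
round 2: derive reach(a,d) via R1 from reach(a,h), reach(h,d)
round 2: derive reach(a,f) via R1 from reach(a,b), reach(b,f)
round 2: derive reach(a,i) via R1 from reach(a,b), reach(b,i)
round 2: derive reach(b,d) via R1 from reach(b,h), reach(h,d)
round 2: derive reach(b,j) via R1 from reach(b,i), reach(i,j)
round 2: derive reach(d,a) via R1 from reach(d,b), reach(b,a)
round 2: derive reach(d,c) via R1 from reach(d,b), reach(b,c)
round 2: derive reach(d,f) via R1 from reach(d,b), reach(b,f)
round 2: derive reach(d,h) via R1 from reach(d,b), reach(b,h)
round 2: derive reach(d,i) via R1 from reach(d,b), reach(b,i)
round 2: derive reach(f,a) via R1 from reach(f,b), reach(b,a)
round 2: derive reach(f,d) via R1 from reach(f,h), reach(h,d)
round 2: derive reach(f,f) via R1 from reach(f,b), reach(b,f)
round 2: derive reach(f,j) via R1 from reach(f,i), reach(i,j)
round 2: derive reach(g,a) via R1 from reach(g,b), reach(b,a)
round 2: derive reach(g,d) via R1 from reach(g,h), reach(h,d)
round 2: derive reach(g,f) via R1 from reach(g,b), reach(b,f)
round 2: derive reach(g,i) via R1 from reach(g,b), reach(b,i)
round 2: derive reach(h,a) via R1 from reach(h,b), reach(b,a)
round 2: derive reach(h,f) via R1 from reach(h,b), reach(b,f)
round 2: derive reach(h,g) via R1 from reach(h,b), reach(b,g)
round 2: derive reach(h,i) via R1 from reach(h,b), reach(b,i)
round 2: derive reach(i,b) via R1 from reach(i,h), reach(h,b)
round 2: derive reach(i,d) via R1 from reach(i,h), reach(h,d)
round 3: derive reach(a,j) via R1 from reach(a,b), reach(b,j)
round 3: derive reach(d,j) via R1 from reach(d,b), reach(b,j)
round 3: derive reach(g,j) via R1 from reach(g,b), reach(b,j)
round 3: derive reach(h,j) via R1 from reach(h,b), reach(b,j)
round 3: derive reach(i,a) via R1 from reach(i,b), reach(b,a)
round 3: derive reach(i,f) via R1 from reach(i,b), reach(b,f)
round 3: derive reach(i,g) via R1 from reach(i,b), reach(b,g)
round 3: derive reach(i,i) via R1 from reach(i,b), reach(b,i)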